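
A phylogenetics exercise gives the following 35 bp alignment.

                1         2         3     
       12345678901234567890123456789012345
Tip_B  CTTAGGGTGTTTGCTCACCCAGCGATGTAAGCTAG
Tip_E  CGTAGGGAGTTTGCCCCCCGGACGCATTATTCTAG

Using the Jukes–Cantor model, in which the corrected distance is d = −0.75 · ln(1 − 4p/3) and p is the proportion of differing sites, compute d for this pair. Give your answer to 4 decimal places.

0.4582

Mismatches occur at site 2 (T→G), site 8 (T→A), site 15 (T→C), site 17 (A→C), site 20 (C→G), site 21 (A→G), site 22 (G→A), site 25 (A→C), site 26 (T→A), site 27 (G→T), site 30 (A→T), site 31 (G→T).
p = 12/35 = 0.342857.
d = −0.75 · ln(1 − (4/3)·0.342857) = −0.75 · ln(0.542857) = −0.75 · (-0.610909) = 0.4582.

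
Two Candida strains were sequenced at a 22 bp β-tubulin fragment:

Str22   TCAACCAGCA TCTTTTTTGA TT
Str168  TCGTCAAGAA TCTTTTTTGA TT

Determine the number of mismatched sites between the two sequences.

Differing sites — 3:A/G; 4:A/T; 6:C/A; 9:C/A.
That gives 4 mismatches out of 22 aligned sites, so the Hamming distance is 4.

4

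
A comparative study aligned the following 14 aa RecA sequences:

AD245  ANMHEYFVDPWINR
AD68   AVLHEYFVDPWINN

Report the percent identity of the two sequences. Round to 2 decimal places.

78.57%

The sequences differ at positions 2 (N/V), 3 (M/L), 14 (R/N).
11 of the 14 sites match, so the percent identity is 11/14 × 100 = 78.57%.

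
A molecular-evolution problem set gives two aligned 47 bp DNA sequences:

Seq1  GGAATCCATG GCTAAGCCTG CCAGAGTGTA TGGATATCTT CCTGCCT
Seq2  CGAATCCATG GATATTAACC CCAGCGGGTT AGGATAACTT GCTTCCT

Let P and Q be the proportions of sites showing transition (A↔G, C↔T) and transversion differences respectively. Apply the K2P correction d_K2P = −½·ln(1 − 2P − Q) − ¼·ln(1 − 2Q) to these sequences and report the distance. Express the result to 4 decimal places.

Differing sites — 1:G/C (Tv); 12:C/A (Tv); 15:A/T (Tv); 16:G/T (Tv); 17:C/A (Tv); 18:C/A (Tv); 19:T/C (Ti); 20:G/C (Tv); 25:A/C (Tv); 27:T/G (Tv); 30:A/T (Tv); 31:T/A (Tv); 37:T/A (Tv); 41:C/G (Tv); 44:G/T (Tv).
Of the 15 differences, 1 transition and 14 transversions over 47 sites: P = 1/47 = 0.021277, Q = 14/47 = 0.297872.
d = −0.5·ln(0.659574) − 0.25·ln(0.404256) = −0.5·(-0.416161) − 0.25·(-0.905707) = 0.4345.

0.4345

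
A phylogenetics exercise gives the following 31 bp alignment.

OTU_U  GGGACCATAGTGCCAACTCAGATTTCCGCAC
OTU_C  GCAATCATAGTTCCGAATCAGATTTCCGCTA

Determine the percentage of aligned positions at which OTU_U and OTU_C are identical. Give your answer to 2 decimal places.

The sequences differ at positions 2 (G/C), 3 (G/A), 5 (C/T), 12 (G/T), 15 (A/G), 17 (C/A), 30 (A/T), 31 (C/A).
23 of the 31 sites match, so the percent identity is 23/31 × 100 = 74.19%.

74.19%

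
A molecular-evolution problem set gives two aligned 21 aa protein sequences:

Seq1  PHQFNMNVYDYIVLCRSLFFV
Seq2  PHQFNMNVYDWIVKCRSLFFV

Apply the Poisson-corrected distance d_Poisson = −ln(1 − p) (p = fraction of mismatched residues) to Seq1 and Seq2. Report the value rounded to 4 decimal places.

0.1001

Differing sites — 11:Y/W; 14:L/K.
p = 2/21 = 0.095238.
d = −ln(1 − 0.095238) = −ln(0.904762) = 0.1001.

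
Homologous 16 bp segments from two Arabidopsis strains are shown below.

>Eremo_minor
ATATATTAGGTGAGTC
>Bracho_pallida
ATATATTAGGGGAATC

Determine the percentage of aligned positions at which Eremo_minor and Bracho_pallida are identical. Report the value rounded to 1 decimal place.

Differing sites — 11:T/G; 14:G/A.
14 of the 16 sites match, so the percent identity is 14/16 × 100 = 87.5%.

87.5%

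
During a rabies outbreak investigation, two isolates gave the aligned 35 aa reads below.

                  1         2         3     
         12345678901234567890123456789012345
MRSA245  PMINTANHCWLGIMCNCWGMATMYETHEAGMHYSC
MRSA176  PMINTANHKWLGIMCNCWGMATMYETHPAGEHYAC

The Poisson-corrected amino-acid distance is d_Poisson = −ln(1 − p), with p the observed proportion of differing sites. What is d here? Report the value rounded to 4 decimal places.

0.1214

Mismatches occur at site 9 (C→K), site 28 (E→P), site 31 (M→E), site 34 (S→A).
p = 4/35 = 0.114286.
d = −ln(1 − 0.114286) = −ln(0.885714) = 0.1214.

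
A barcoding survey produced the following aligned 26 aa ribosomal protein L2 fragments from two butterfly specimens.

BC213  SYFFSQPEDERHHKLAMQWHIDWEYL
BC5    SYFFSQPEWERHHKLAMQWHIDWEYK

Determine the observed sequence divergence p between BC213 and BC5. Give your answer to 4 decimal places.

0.0769

Differing sites — 9:D/W; 26:L/K.
There are 2 differences over 26 sites, so p = 2/26 = 0.0769.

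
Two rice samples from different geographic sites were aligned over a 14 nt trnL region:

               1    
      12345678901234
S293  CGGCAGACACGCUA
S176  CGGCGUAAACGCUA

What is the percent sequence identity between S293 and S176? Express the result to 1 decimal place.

78.6%

The sequences differ at positions 5 (A/G), 6 (G/U), 8 (C/A).
11 of the 14 sites match, so the percent identity is 11/14 × 100 = 78.6%.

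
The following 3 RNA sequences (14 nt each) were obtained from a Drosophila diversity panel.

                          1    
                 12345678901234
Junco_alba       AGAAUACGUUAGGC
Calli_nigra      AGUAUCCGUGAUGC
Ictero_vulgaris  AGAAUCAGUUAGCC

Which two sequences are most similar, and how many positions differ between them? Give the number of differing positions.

3

Pairwise Hamming distances:
  Junco_alba vs Calli_nigra: 4
  Junco_alba vs Ictero_vulgaris: 3
  Calli_nigra vs Ictero_vulgaris: 5
The smallest is 3, between Junco_alba and Ictero_vulgaris.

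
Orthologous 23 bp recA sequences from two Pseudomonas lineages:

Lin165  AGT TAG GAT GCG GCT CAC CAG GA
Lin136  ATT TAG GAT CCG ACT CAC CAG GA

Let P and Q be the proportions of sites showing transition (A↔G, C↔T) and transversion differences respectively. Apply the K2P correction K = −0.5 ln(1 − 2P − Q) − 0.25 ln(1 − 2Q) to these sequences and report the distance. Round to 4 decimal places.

0.1433

Mismatches occur at site 2 (G/T, transversion), site 10 (G/C, transversion), site 13 (G/A, transition).
Of the 3 differences, 1 transition and 2 transversions over 23 sites: P = 1/23 = 0.043478, Q = 2/23 = 0.086957.
d = −0.5·ln(0.826087) − 0.25·ln(0.826086) = −0.5·(-0.191055) − 0.25·(-0.191056) = 0.1433.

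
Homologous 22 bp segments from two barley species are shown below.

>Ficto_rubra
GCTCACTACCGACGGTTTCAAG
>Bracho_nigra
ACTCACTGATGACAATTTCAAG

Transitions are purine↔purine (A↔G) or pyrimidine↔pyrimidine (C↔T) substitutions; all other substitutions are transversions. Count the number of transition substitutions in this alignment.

5

Mismatches occur at site 1 (G→A, transition), site 8 (A→G, transition), site 9 (C→A, transversion), site 10 (C→T, transition), site 14 (G→A, transition), site 15 (G→A, transition).
Of the 6 differences, 5 transitions and 1 transversion, so the answer is 5.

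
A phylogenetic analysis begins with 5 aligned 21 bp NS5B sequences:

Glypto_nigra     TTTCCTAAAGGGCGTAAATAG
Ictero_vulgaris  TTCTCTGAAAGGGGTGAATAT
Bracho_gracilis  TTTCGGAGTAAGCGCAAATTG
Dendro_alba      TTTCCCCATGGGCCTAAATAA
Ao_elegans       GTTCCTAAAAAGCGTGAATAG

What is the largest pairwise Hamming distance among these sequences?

13

Pairwise Hamming distances:
  Glypto_nigra vs Ictero_vulgaris: 7
  Glypto_nigra vs Bracho_gracilis: 8
  Glypto_nigra vs Dendro_alba: 5
  Glypto_nigra vs Ao_elegans: 4
  Ictero_vulgaris vs Bracho_gracilis: 13
  Ictero_vulgaris vs Dendro_alba: 10
  Ictero_vulgaris vs Ao_elegans: 7
  Bracho_gracilis vs Dendro_alba: 10
  Bracho_gracilis vs Ao_elegans: 8
  Dendro_alba vs Ao_elegans: 9
The largest is 13, between Ictero_vulgaris and Bracho_gracilis.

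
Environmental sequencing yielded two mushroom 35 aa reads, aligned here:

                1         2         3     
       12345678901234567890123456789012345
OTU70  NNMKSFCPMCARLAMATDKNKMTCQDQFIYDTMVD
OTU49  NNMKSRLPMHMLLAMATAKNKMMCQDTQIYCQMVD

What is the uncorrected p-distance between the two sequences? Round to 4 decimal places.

0.3143

Mismatches occur at site 6 (F→R), site 7 (C→L), site 10 (C→H), site 11 (A→M), site 12 (R→L), site 18 (D→A), site 23 (T→M), site 27 (Q→T), site 28 (F→Q), site 31 (D→C), site 32 (T→Q).
There are 11 differences over 35 sites, so p = 11/35 = 0.3143.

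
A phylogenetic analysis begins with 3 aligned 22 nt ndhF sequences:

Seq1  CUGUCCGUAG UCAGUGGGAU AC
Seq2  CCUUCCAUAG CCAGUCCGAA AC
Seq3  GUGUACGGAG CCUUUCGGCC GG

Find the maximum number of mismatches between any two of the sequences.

Pairwise Hamming distances:
  Seq1 vs Seq2: 7
  Seq1 vs Seq3: 11
  Seq2 vs Seq3: 13
The largest is 13, between Seq2 and Seq3.

13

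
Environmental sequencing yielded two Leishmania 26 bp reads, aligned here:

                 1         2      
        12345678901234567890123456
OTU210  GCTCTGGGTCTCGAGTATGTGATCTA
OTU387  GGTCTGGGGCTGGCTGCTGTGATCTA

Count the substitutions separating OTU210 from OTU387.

7

Differing sites — 2:C/G; 9:T/G; 12:C/G; 14:A/C; 15:G/T; 16:T/G; 17:A/C.
That gives 7 mismatches out of 26 aligned sites, so the Hamming distance is 7.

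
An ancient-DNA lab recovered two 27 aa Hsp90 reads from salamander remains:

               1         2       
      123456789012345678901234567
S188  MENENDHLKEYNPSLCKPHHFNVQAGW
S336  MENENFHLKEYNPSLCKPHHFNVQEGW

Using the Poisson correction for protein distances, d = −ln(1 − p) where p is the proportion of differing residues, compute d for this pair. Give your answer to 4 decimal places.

Mismatches occur at site 6 (D↔F), site 25 (A↔E).
p = 2/27 = 0.074074.
d = −ln(1 − 0.074074) = −ln(0.925926) = 0.0770.

0.0770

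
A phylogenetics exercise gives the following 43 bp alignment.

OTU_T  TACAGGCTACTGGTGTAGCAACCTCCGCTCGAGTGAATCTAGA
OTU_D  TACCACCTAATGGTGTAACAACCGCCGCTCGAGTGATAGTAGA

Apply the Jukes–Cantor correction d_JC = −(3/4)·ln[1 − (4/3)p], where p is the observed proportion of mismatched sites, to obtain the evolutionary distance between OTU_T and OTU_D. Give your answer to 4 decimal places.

0.2454

The sequences differ at positions 4 (A/C), 5 (G/A), 6 (G/C), 10 (C/A), 18 (G/A), 24 (T/G), 37 (A/T), 38 (T/A), 39 (C/G).
p = 9/43 = 0.209302.
d = −0.75 · ln(1 − (4/3)·0.209302) = −0.75 · ln(0.720931) = −0.75 · (-0.327212) = 0.2454.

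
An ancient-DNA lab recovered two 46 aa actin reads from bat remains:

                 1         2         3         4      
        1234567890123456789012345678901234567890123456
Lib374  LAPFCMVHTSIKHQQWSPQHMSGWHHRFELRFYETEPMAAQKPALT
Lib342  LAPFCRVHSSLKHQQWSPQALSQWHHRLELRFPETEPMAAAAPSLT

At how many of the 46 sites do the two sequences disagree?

Differing sites — 6:M/R; 9:T/S; 11:I/L; 20:H/A; 21:M/L; 23:G/Q; 28:F/L; 33:Y/P; 41:Q/A; 42:K/A; 44:A/S.
That gives 11 mismatches out of 46 aligned sites, so the Hamming distance is 11.

11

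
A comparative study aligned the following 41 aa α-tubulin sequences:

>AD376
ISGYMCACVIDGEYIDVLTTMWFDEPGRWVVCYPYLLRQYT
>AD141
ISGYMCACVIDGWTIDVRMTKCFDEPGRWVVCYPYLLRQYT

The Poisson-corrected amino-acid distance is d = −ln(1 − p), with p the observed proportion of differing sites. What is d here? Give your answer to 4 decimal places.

Mismatches occur at site 13 (E→W), site 14 (Y→T), site 18 (L→R), site 19 (T→M), site 21 (M→K), site 22 (W→C).
p = 6/41 = 0.146341.
d = −ln(1 − 0.146341) = −ln(0.853659) = 0.1582.

0.1582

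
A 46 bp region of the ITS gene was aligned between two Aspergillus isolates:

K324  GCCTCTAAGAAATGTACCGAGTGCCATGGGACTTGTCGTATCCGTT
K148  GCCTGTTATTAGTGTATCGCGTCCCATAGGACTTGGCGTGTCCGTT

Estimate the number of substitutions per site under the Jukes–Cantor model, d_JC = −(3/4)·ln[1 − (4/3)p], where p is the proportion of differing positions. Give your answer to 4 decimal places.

0.2880

Differing sites — 5:C/G; 7:A/T; 9:G/T; 10:A/T; 12:A/G; 17:C/T; 20:A/C; 23:G/C; 28:G/A; 36:T/G; 40:A/G.
p = 11/46 = 0.239130.
d = −0.75 · ln(1 − (4/3)·0.239130) = −0.75 · ln(0.681160) = −0.75 · (-0.383958) = 0.2880.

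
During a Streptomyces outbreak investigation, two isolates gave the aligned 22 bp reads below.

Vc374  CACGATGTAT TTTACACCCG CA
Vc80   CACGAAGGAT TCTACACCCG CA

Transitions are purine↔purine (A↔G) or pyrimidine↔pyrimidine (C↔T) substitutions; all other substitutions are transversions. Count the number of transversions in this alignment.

2

Differing sites — 6:T/A (Tv); 8:T/G (Tv); 12:T/C (Ti).
Of the 3 differences, 1 transition and 2 transversions, so the answer is 2.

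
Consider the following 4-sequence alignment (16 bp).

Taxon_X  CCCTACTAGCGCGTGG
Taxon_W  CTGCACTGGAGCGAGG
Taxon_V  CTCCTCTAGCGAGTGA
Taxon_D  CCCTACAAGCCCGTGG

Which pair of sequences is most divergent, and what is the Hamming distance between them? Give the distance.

Pairwise Hamming distances:
  Taxon_X vs Taxon_W: 6
  Taxon_X vs Taxon_V: 5
  Taxon_X vs Taxon_D: 2
  Taxon_W vs Taxon_V: 7
  Taxon_W vs Taxon_D: 8
  Taxon_V vs Taxon_D: 7
The largest is 8, between Taxon_W and Taxon_D.

8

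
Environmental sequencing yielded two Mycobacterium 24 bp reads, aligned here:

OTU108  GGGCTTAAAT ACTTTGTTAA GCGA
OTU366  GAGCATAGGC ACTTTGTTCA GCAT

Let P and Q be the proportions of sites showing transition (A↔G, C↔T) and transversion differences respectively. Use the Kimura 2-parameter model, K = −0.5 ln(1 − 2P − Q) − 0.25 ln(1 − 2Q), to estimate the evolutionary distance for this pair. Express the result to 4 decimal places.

0.4620

Mismatches occur at site 2 (G↔A, transition), site 5 (T↔A, transversion), site 8 (A↔G, transition), site 9 (A↔G, transition), site 10 (T↔C, transition), site 19 (A↔C, transversion), site 23 (G↔A, transition), site 24 (A↔T, transversion).
Of the 8 differences, 5 transitions and 3 transversions over 24 sites: P = 5/24 = 0.208333, Q = 3/24 = 0.125000.
d = −0.5·ln(0.458334) − 0.25·ln(0.750000) = −0.5·(-0.780157) − 0.25·(-0.287682) = 0.4620.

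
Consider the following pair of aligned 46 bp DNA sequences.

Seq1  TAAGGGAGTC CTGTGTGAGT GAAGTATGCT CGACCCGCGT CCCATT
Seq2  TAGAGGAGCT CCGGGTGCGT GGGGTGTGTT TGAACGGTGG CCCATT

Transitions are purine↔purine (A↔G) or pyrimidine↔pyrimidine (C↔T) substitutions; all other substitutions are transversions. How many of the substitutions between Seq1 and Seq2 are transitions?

11

Mismatches occur at site 3 (A↔G, transition), site 4 (G↔A, transition), site 9 (T↔C, transition), site 10 (C↔T, transition), site 12 (T↔C, transition), site 14 (T↔G, transversion), site 18 (A↔C, transversion), site 22 (A↔G, transition), site 23 (A↔G, transition), site 26 (A↔G, transition), site 29 (C↔T, transition), site 31 (C↔T, transition), site 34 (C↔A, transversion), site 36 (C↔G, transversion), site 38 (C↔T, transition), site 40 (T↔G, transversion).
Of the 16 differences, 11 transitions and 5 transversions, so the answer is 11.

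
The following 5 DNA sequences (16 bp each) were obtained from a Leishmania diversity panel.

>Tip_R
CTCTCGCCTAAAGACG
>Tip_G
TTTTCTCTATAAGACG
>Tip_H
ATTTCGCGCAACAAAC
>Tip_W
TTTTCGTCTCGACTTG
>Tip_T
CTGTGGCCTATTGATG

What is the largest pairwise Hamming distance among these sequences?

Pairwise Hamming distances:
  Tip_R vs Tip_G: 6
  Tip_R vs Tip_H: 8
  Tip_R vs Tip_W: 8
  Tip_R vs Tip_T: 5
  Tip_G vs Tip_H: 9
  Tip_G vs Tip_W: 9
  Tip_G vs Tip_T: 10
  Tip_H vs Tip_W: 11
  Tip_H vs Tip_T: 10
  Tip_W vs Tip_T: 9
The largest is 11, between Tip_H and Tip_W.

11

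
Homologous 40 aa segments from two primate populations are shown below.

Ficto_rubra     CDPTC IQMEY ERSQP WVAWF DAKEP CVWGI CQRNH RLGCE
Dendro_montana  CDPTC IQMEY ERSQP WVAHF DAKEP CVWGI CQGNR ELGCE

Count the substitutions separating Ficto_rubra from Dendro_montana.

Differing sites — 19:W/H; 33:R/G; 35:H/R; 36:R/E.
That gives 4 mismatches out of 40 aligned sites, so the Hamming distance is 4.

4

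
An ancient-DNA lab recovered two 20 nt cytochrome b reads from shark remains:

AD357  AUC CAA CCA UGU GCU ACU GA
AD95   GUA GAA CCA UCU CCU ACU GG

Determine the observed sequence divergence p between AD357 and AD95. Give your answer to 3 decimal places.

Differing sites — 1:A/G; 3:C/A; 4:C/G; 11:G/C; 13:G/C; 20:A/G.
There are 6 differences over 20 sites, so p = 6/20 = 0.300.

0.300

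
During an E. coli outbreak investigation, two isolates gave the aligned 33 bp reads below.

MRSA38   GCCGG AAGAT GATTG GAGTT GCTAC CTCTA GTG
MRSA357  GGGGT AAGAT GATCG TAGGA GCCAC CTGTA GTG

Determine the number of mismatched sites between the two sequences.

Mismatches occur at site 2 (C/G), site 3 (C/G), site 5 (G/T), site 14 (T/C), site 16 (G/T), site 19 (T/G), site 20 (T/A), site 23 (T/C), site 28 (C/G).
That gives 9 mismatches out of 33 aligned sites, so the Hamming distance is 9.

9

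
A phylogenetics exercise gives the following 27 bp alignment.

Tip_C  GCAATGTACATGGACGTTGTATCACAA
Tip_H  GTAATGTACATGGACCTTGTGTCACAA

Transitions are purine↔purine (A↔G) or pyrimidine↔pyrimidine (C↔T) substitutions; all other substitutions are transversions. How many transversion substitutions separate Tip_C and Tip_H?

Differing sites — 2:C/T (Ti); 16:G/C (Tv); 21:A/G (Ti).
Of the 3 differences, 2 transitions and 1 transversion, so the answer is 1.

1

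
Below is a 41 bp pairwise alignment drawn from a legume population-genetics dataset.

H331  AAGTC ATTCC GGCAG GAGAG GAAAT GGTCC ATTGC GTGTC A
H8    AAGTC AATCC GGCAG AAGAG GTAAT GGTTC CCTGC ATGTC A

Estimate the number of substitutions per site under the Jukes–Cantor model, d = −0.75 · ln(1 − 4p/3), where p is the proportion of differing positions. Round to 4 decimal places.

0.1937

Mismatches occur at site 7 (T↔A), site 16 (G↔A), site 22 (A↔T), site 29 (C↔T), site 31 (A↔C), site 32 (T↔C), site 36 (G↔A).
p = 7/41 = 0.170732.
d = −0.75 · ln(1 − (4/3)·0.170732) = −0.75 · ln(0.772357) = −0.75 · (-0.258308) = 0.1937.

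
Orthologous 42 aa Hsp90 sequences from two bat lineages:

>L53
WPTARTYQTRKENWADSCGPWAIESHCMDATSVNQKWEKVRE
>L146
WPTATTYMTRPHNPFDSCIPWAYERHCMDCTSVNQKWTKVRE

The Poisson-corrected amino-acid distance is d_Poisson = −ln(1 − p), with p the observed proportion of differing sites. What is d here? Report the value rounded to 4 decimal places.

Differing sites — 5:R/T; 8:Q/M; 11:K/P; 12:E/H; 14:W/P; 15:A/F; 19:G/I; 23:I/Y; 25:S/R; 30:A/C; 38:E/T.
p = 11/42 = 0.261905.
d = −ln(1 − 0.261905) = −ln(0.738095) = 0.3037.

0.3037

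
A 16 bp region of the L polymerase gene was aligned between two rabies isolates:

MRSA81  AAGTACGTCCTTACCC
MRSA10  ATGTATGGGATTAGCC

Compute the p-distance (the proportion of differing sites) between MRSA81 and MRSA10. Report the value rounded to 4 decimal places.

The sequences differ at positions 2 (A/T), 6 (C/T), 8 (T/G), 9 (C/G), 10 (C/A), 14 (C/G).
There are 6 differences over 16 sites, so p = 6/16 = 0.3750.

0.3750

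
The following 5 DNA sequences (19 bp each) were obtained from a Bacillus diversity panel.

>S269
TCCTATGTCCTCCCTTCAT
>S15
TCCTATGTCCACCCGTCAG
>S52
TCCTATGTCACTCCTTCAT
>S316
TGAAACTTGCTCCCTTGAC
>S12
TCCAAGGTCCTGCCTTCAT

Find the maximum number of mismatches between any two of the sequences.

Pairwise Hamming distances:
  S269 vs S15: 3
  S269 vs S52: 3
  S269 vs S316: 8
  S269 vs S12: 3
  S15 vs S52: 5
  S15 vs S316: 10
  S15 vs S12: 6
  S52 vs S316: 11
  S52 vs S12: 5
  S316 vs S12: 8
The largest is 11, between S52 and S316.

11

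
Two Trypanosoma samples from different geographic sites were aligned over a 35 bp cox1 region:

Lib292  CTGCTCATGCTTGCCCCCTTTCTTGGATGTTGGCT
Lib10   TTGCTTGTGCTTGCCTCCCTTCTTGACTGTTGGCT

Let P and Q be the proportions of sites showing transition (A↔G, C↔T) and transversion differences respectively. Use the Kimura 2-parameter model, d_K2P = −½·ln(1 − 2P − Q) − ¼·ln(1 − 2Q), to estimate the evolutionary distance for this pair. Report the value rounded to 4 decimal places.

Mismatches occur at site 1 (C→T, transition), site 6 (C→T, transition), site 7 (A→G, transition), site 16 (C→T, transition), site 19 (T→C, transition), site 26 (G→A, transition), site 27 (A→C, transversion).
Of the 7 differences, 6 transitions and 1 transversion over 35 sites: P = 6/35 = 0.171429, Q = 1/35 = 0.028571.
d = −0.5·ln(0.628571) − 0.25·ln(0.942858) = −0.5·(-0.464306) − 0.25·(-0.058840) = 0.2469.

0.2469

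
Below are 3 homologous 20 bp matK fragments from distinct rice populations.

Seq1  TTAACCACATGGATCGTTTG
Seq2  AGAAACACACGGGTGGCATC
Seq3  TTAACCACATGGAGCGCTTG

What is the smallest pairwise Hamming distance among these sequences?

Pairwise Hamming distances:
  Seq1 vs Seq2: 9
  Seq1 vs Seq3: 2
  Seq2 vs Seq3: 9
The smallest is 2, between Seq1 and Seq3.

2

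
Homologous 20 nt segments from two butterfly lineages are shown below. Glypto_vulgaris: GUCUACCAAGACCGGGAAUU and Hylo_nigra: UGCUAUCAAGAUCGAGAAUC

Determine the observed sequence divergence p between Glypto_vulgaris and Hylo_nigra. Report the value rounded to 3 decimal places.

The sequences differ at positions 1 (G/U), 2 (U/G), 6 (C/U), 12 (C/U), 15 (G/A), 20 (U/C).
There are 6 differences over 20 sites, so p = 6/20 = 0.300.

0.300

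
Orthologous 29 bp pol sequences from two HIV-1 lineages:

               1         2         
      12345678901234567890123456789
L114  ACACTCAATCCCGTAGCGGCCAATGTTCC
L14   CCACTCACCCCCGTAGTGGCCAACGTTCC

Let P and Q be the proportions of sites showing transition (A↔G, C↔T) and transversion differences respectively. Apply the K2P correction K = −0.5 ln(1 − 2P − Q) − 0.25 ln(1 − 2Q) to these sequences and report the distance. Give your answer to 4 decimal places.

0.1985

Mismatches occur at site 1 (A→C, transversion), site 8 (A→C, transversion), site 9 (T→C, transition), site 17 (C→T, transition), site 24 (T→C, transition).
Of the 5 differences, 3 transitions and 2 transversions over 29 sites: P = 3/29 = 0.103448, Q = 2/29 = 0.068966.
d = −0.5·ln(0.724138) − 0.25·ln(0.862068) = −0.5·(-0.322773) − 0.25·(-0.148421) = 0.1985.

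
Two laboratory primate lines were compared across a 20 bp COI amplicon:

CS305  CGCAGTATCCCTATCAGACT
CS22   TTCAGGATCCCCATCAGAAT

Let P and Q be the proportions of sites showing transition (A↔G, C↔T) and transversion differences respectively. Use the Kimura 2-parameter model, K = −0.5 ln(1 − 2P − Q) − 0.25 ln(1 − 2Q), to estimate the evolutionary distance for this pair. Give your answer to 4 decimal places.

0.3046

The sequences differ at positions 1 (C/T, transition), 2 (G/T, transversion), 6 (T/G, transversion), 12 (T/C, transition), 19 (C/A, transversion).
Of the 5 differences, 2 transitions and 3 transversions over 20 sites: P = 2/20 = 0.100000, Q = 3/20 = 0.150000.
d = −0.5·ln(0.650000) − 0.25·ln(0.700000) = −0.5·(-0.430783) − 0.25·(-0.356675) = 0.3046.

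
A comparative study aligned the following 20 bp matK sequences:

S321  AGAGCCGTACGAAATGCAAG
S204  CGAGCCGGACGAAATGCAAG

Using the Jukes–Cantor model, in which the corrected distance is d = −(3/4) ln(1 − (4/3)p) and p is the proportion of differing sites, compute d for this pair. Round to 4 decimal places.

0.1073

The sequences differ at positions 1 (A/C), 8 (T/G).
p = 2/20 = 0.100000.
d = −0.75 · ln(1 − (4/3)·0.100000) = −0.75 · ln(0.866667) = −0.75 · (-0.143100) = 0.1073.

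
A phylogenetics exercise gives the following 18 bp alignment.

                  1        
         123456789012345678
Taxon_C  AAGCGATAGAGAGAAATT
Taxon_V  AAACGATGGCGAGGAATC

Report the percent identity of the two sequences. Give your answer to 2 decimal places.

72.22%

The sequences differ at positions 3 (G/A), 8 (A/G), 10 (A/C), 14 (A/G), 18 (T/C).
13 of the 18 sites match, so the percent identity is 13/18 × 100 = 72.22%.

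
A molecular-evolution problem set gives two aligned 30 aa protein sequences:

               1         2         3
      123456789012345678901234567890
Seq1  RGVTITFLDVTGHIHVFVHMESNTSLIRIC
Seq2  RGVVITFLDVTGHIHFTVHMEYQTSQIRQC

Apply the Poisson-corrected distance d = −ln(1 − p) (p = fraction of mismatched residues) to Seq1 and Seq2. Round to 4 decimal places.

0.2657

Mismatches occur at site 4 (T→V), site 16 (V→F), site 17 (F→T), site 22 (S→Y), site 23 (N→Q), site 26 (L→Q), site 29 (I→Q).
p = 7/30 = 0.233333.
d = −ln(1 − 0.233333) = −ln(0.766667) = 0.2657.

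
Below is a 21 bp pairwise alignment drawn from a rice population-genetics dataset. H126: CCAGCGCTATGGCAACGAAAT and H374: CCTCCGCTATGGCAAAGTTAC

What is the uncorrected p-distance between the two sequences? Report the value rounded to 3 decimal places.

0.286

Mismatches occur at site 3 (A→T), site 4 (G→C), site 16 (C→A), site 18 (A→T), site 19 (A→T), site 21 (T→C).
There are 6 differences over 21 sites, so p = 6/21 = 0.286.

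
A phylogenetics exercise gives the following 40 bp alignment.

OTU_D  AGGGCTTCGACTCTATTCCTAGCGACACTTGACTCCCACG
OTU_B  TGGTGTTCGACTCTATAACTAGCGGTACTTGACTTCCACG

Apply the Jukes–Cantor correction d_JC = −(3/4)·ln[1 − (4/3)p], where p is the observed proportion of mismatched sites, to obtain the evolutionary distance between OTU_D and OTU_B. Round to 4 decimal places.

Differing sites — 1:A/T; 4:G/T; 5:C/G; 17:T/A; 18:C/A; 25:A/G; 26:C/T; 35:C/T.
p = 8/40 = 0.200000.
d = −0.75 · ln(1 − (4/3)·0.200000) = −0.75 · ln(0.733333) = −0.75 · (-0.310155) = 0.2326.

0.2326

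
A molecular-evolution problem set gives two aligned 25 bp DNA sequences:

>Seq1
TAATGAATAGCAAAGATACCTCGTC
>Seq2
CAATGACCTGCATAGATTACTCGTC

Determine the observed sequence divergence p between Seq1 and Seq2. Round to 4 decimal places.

0.2800

Mismatches occur at site 1 (T→C), site 7 (A→C), site 8 (T→C), site 9 (A→T), site 13 (A→T), site 18 (A→T), site 19 (C→A).
There are 7 differences over 25 sites, so p = 7/25 = 0.2800.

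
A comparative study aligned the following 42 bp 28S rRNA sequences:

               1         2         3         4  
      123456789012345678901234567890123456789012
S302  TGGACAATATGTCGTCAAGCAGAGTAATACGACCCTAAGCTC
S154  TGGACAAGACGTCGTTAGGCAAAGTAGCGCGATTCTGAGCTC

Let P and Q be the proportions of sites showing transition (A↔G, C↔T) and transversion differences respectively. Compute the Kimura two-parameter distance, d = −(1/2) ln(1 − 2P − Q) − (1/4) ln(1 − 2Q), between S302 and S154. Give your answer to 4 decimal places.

0.3588

Mismatches occur at site 8 (T→G, transversion), site 10 (T→C, transition), site 16 (C→T, transition), site 18 (A→G, transition), site 22 (G→A, transition), site 27 (A→G, transition), site 28 (T→C, transition), site 29 (A→G, transition), site 33 (C→T, transition), site 34 (C→T, transition), site 37 (A→G, transition).
Of the 11 differences, 10 transitions and 1 transversion over 42 sites: P = 10/42 = 0.238095, Q = 1/42 = 0.023810.
d = −0.5·ln(0.500000) − 0.25·ln(0.952380) = −0.5·(-0.693147) − 0.25·(-0.048791) = 0.3588.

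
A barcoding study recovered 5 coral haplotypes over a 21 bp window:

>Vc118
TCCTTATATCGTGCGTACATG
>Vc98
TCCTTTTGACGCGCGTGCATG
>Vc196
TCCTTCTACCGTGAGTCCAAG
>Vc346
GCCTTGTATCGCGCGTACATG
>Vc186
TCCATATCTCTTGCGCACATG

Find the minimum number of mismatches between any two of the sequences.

3

Pairwise Hamming distances:
  Vc118 vs Vc98: 5
  Vc118 vs Vc196: 5
  Vc118 vs Vc346: 3
  Vc118 vs Vc186: 4
  Vc98 vs Vc196: 7
  Vc98 vs Vc346: 5
  Vc98 vs Vc186: 8
  Vc196 vs Vc346: 7
  Vc196 vs Vc186: 9
  Vc346 vs Vc186: 7
The smallest is 3, between Vc118 and Vc346.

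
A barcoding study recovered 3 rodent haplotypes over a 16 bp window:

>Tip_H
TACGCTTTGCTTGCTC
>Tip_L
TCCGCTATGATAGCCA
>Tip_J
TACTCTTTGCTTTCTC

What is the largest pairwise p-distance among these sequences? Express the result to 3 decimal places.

Pairwise Hamming distances:
  Tip_H vs Tip_L: 6
  Tip_H vs Tip_J: 2
  Tip_L vs Tip_J: 8
The largest is 8 mismatches, between Tip_L and Tip_J; p = 8/16 = 0.500.

0.500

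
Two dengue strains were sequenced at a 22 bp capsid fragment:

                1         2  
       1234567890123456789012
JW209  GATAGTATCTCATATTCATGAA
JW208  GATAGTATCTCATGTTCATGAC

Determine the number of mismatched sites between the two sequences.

2

The sequences differ at positions 14 (A/G), 22 (A/C).
That gives 2 mismatches out of 22 aligned sites, so the Hamming distance is 2.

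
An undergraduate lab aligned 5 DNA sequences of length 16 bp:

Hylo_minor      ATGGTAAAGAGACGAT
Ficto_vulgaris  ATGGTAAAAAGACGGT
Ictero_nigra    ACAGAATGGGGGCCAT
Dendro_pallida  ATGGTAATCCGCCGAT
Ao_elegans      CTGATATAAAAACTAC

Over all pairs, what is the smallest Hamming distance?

2

Pairwise Hamming distances:
  Hylo_minor vs Ficto_vulgaris: 2
  Hylo_minor vs Ictero_nigra: 8
  Hylo_minor vs Dendro_pallida: 4
  Hylo_minor vs Ao_elegans: 7
  Ficto_vulgaris vs Ictero_nigra: 10
  Ficto_vulgaris vs Dendro_pallida: 5
  Ficto_vulgaris vs Ao_elegans: 7
  Ictero_nigra vs Dendro_pallida: 9
  Ictero_nigra vs Ao_elegans: 12
  Dendro_pallida vs Ao_elegans: 10
The smallest is 2, between Hylo_minor and Ficto_vulgaris.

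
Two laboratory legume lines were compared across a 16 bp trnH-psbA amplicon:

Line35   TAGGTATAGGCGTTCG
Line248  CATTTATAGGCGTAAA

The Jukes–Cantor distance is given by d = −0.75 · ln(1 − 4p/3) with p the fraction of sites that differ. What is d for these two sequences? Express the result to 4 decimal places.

0.5199

Differing sites — 1:T/C; 3:G/T; 4:G/T; 14:T/A; 15:C/A; 16:G/A.
p = 6/16 = 0.375000.
d = −0.75 · ln(1 − (4/3)·0.375000) = −0.75 · ln(0.500000) = −0.75 · (-0.693147) = 0.5199.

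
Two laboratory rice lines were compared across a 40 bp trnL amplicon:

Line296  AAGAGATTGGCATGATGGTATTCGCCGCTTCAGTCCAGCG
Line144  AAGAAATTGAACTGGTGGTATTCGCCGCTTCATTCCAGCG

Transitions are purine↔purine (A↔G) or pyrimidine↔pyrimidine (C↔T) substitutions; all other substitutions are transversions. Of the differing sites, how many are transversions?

3

Differing sites — 5:G/A (Ti); 10:G/A (Ti); 11:C/A (Tv); 12:A/C (Tv); 15:A/G (Ti); 33:G/T (Tv).
Of the 6 differences, 3 transitions and 3 transversions, so the answer is 3.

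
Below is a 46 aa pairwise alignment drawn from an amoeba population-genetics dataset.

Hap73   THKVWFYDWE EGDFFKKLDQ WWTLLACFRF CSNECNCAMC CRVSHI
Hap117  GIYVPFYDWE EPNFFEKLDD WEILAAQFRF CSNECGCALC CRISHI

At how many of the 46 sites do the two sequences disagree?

The sequences differ at positions 1 (T/G), 2 (H/I), 3 (K/Y), 5 (W/P), 12 (G/P), 13 (D/N), 16 (K/E), 20 (Q/D), 22 (W/E), 23 (T/I), 25 (L/A), 27 (C/Q), 36 (N/G), 39 (M/L), 43 (V/I).
That gives 15 mismatches out of 46 aligned sites, so the Hamming distance is 15.

15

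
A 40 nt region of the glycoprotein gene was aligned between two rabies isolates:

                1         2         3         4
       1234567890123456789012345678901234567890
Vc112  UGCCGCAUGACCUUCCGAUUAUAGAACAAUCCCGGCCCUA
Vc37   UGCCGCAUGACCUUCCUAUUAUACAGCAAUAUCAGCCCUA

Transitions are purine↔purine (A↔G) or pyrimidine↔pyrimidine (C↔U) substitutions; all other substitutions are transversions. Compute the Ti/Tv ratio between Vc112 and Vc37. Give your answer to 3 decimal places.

1.000

The sequences differ at positions 17 (G/U, transversion), 24 (G/C, transversion), 26 (A/G, transition), 31 (C/A, transversion), 32 (C/U, transition), 34 (G/A, transition).
Of the 6 differences, 3 transitions and 3 transversions, so Ti/Tv = 3/3 = 1.000.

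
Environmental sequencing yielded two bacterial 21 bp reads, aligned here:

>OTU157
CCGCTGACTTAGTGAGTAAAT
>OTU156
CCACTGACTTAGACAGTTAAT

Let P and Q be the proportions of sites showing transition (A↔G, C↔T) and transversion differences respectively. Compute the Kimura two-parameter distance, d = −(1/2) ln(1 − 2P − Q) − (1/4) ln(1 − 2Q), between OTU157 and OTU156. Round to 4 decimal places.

0.2201

The sequences differ at positions 3 (G/A, transition), 13 (T/A, transversion), 14 (G/C, transversion), 18 (A/T, transversion).
Of the 4 differences, 1 transition and 3 transversions over 21 sites: P = 1/21 = 0.047619, Q = 3/21 = 0.142857.
d = −0.5·ln(0.761905) − 0.25·ln(0.714286) = −0.5·(-0.271933) − 0.25·(-0.336472) = 0.2201.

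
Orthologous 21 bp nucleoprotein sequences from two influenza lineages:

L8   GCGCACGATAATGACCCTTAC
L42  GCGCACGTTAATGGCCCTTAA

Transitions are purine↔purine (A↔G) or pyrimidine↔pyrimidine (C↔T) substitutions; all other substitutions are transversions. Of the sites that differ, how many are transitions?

1

Mismatches occur at site 8 (A→T, transversion), site 14 (A→G, transition), site 21 (C→A, transversion).
Of the 3 differences, 1 transition and 2 transversions, so the answer is 1.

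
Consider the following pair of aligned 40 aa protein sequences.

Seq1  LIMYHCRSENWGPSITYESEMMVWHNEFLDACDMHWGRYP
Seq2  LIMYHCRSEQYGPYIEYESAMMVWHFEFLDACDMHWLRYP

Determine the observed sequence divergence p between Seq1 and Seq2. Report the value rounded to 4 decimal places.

Mismatches occur at site 10 (N↔Q), site 11 (W↔Y), site 14 (S↔Y), site 16 (T↔E), site 20 (E↔A), site 26 (N↔F), site 37 (G↔L).
There are 7 differences over 40 sites, so p = 7/40 = 0.1750.

0.1750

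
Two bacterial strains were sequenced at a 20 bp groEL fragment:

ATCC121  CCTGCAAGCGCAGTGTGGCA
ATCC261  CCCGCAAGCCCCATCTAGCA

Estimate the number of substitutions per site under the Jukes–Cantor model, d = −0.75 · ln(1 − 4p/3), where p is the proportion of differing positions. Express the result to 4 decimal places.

0.3831

The sequences differ at positions 3 (T/C), 10 (G/C), 12 (A/C), 13 (G/A), 15 (G/C), 17 (G/A).
p = 6/20 = 0.300000.
d = −0.75 · ln(1 − (4/3)·0.300000) = −0.75 · ln(0.600000) = −0.75 · (-0.510826) = 0.3831.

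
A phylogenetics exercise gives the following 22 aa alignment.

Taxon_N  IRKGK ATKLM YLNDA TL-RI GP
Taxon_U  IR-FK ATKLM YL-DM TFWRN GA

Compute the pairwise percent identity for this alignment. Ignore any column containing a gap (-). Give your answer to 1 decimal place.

73.7%

Excluding the 3 gap columns leaves 19 comparable sites.
The sequences differ at positions 4 (G/F), 15 (A/M), 17 (L/F), 20 (I/N), 22 (P/A).
14 of the 19 comparable sites match, so the percent identity is 14/19 × 100 = 73.7%.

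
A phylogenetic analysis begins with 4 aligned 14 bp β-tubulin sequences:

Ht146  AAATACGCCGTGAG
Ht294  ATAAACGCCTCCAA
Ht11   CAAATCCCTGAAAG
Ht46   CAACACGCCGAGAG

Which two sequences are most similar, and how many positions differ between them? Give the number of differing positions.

3

Pairwise Hamming distances:
  Ht146 vs Ht294: 6
  Ht146 vs Ht11: 7
  Ht146 vs Ht46: 3
  Ht294 vs Ht11: 9
  Ht294 vs Ht46: 7
  Ht11 vs Ht46: 5
The smallest is 3, between Ht146 and Ht46.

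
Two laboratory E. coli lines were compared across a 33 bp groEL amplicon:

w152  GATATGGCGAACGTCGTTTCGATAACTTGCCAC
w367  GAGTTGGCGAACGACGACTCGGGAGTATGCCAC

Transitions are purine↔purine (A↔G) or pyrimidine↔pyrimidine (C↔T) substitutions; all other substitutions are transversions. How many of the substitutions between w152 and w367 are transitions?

4

The sequences differ at positions 3 (T/G, transversion), 4 (A/T, transversion), 14 (T/A, transversion), 17 (T/A, transversion), 18 (T/C, transition), 22 (A/G, transition), 23 (T/G, transversion), 25 (A/G, transition), 26 (C/T, transition), 27 (T/A, transversion).
Of the 10 differences, 4 transitions and 6 transversions, so the answer is 4.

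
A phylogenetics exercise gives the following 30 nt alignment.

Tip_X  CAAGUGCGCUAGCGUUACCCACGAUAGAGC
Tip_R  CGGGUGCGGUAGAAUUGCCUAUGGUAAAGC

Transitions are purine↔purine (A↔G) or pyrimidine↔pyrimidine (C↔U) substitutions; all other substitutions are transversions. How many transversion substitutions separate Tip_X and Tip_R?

Differing sites — 2:A/G (Ti); 3:A/G (Ti); 9:C/G (Tv); 13:C/A (Tv); 14:G/A (Ti); 17:A/G (Ti); 20:C/U (Ti); 22:C/U (Ti); 24:A/G (Ti); 27:G/A (Ti).
Of the 10 differences, 8 transitions and 2 transversions, so the answer is 2.

2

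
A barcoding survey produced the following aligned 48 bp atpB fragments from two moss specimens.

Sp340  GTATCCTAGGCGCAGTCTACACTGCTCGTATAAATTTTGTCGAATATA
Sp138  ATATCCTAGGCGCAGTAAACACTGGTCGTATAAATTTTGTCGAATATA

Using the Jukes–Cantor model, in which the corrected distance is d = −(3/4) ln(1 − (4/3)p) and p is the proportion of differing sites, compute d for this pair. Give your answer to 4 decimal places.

0.0883

The sequences differ at positions 1 (G/A), 17 (C/A), 18 (T/A), 25 (C/G).
p = 4/48 = 0.083333.
d = −0.75 · ln(1 − (4/3)·0.083333) = −0.75 · ln(0.888889) = −0.75 · (-0.117783) = 0.0883.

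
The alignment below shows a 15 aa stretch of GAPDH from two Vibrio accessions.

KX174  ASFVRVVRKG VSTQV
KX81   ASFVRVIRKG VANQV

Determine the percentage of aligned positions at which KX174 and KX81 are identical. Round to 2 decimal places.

Mismatches occur at site 7 (V↔I), site 12 (S↔A), site 13 (T↔N).
12 of the 15 sites match, so the percent identity is 12/15 × 100 = 80.00%.

80.00%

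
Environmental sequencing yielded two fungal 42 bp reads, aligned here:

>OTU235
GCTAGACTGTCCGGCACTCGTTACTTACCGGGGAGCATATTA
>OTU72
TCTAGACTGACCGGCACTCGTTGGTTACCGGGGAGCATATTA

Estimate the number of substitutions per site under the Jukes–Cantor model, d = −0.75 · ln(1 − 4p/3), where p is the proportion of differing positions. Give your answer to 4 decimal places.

Mismatches occur at site 1 (G/T), site 10 (T/A), site 23 (A/G), site 24 (C/G).
p = 4/42 = 0.095238.
d = −0.75 · ln(1 − (4/3)·0.095238) = −0.75 · ln(0.873016) = −0.75 · (-0.135801) = 0.1019.

0.1019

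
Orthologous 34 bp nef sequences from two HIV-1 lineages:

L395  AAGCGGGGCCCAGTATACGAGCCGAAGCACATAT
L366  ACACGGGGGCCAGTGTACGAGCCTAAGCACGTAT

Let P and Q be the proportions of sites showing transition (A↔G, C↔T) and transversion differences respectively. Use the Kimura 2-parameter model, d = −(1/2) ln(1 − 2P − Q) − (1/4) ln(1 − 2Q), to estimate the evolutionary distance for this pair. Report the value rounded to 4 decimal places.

0.2023

Differing sites — 2:A/C (Tv); 3:G/A (Ti); 9:C/G (Tv); 15:A/G (Ti); 24:G/T (Tv); 31:A/G (Ti).
Of the 6 differences, 3 transitions and 3 transversions over 34 sites: P = 3/34 = 0.088235, Q = 3/34 = 0.088235.
d = −0.5·ln(0.735295) − 0.25·ln(0.823530) = −0.5·(-0.307483) − 0.25·(-0.194155) = 0.2023.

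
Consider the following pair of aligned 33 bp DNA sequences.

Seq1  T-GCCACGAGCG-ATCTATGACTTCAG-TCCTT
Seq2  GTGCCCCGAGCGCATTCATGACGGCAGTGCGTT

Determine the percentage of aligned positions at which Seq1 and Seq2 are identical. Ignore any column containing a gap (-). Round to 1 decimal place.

Excluding the 3 gap columns leaves 30 comparable sites.
Mismatches occur at site 1 (T/G), site 6 (A/C), site 16 (C/T), site 17 (T/C), site 23 (T/G), site 24 (T/G), site 29 (T/G), site 31 (C/G).
22 of the 30 comparable sites match, so the percent identity is 22/30 × 100 = 73.3%.

73.3%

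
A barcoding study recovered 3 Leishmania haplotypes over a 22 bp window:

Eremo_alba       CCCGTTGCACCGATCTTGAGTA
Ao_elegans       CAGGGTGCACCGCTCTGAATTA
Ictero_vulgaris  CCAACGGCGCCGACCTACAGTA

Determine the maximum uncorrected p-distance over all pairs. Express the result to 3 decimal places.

Pairwise Hamming distances:
  Eremo_alba vs Ao_elegans: 7
  Eremo_alba vs Ictero_vulgaris: 8
  Ao_elegans vs Ictero_vulgaris: 11
The largest is 11 mismatches, between Ao_elegans and Ictero_vulgaris; p = 11/22 = 0.500.

0.500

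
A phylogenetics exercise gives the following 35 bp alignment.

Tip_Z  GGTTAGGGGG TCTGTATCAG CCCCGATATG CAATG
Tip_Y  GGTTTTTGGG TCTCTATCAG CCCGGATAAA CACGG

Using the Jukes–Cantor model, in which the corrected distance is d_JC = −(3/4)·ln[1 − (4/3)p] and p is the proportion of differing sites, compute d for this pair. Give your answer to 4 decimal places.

0.3149

Differing sites — 5:A/T; 6:G/T; 7:G/T; 14:G/C; 24:C/G; 29:T/A; 30:G/A; 33:A/C; 34:T/G.
p = 9/35 = 0.257143.
d = −0.75 · ln(1 − (4/3)·0.257143) = −0.75 · ln(0.657143) = −0.75 · (-0.419854) = 0.3149.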